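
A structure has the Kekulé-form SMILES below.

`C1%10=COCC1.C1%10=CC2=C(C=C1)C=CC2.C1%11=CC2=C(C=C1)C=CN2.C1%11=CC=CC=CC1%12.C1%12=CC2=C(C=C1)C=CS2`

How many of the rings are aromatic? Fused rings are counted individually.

The SMILES encodes a five-membered ring of four carbons and one oxygen, with one C=C double bond and two sp³ carbons; a six-membered carbon ring with three alternating C=C double bonds, fused to a five-membered carbon ring containing one C=C double bond and one sp³ carbon; a six-membered carbon ring with three alternating C=C double bonds, fused to a five-membered ring containing one N–H nitrogen and two C=C double bonds; a seven-membered carbon ring with three C=C double bonds and one sp³ carbon; a six-membered carbon ring with three alternating C=C double bonds, fused to a five-membered ring containing one sulfur and two C=C double bonds.
The 5-membered ring with one oxygen has two sp³ carbons, so it is not fully conjugated — not aromatic (2,3-dihydrofuran).
The 6-membered ring is fully conjugated (every ring atom contributes a p orbital); 3 ring double bonds give 6 π electrons. 6 = 4(1)+2, so it is aromatic (benzene ring).
The 5-membered ring has one sp³ carbon, so it is not fully conjugated — not aromatic (cyclopentene ring).
The fused 6/5-membered bicyclic (with one N–H) is a single π system with 9 sp² atoms and 10 π electrons from ring double bonds plus a heteroatom lone pair. 10 = 4(2)+2, so the system is aromatic and both rings count as aromatic (indole).
The 7-membered ring has one sp³ carbon, so it is not fully conjugated — not aromatic (cycloheptatriene).
The fused 6/5-membered bicyclic (with one sulfur) is a single π system with 9 sp² atoms and 10 π electrons from ring double bonds plus a heteroatom lone pair. 10 = 4(2)+2, so the system is aromatic and both rings count as aromatic (benzothiophene).
5 of the 8 rings are aromatic. Total: 5.

5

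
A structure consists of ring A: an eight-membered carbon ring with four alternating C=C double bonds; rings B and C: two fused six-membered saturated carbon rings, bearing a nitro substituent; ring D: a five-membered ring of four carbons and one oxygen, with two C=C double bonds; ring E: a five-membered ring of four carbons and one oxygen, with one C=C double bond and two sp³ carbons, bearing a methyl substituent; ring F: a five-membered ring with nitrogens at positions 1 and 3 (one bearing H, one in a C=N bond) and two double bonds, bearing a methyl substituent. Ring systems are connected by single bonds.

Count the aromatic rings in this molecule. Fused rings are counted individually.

Ring A has only sp² ring atoms; a planar conformation would have a fully conjugated π system of 8 electrons. But 8 = 4(2), which is 4n not 4n+2, so ring A is not aromatic (cyclooctatetraene) — cyclooctatetraene distorts into a non-planar tub to avoid antiaromaticity.
Ring B has only sp³ atoms, so it is not fully conjugated — not aromatic (cyclohexane ring).
Ring C has only sp³ atoms, so it is not fully conjugated — not aromatic (cyclohexane ring).
Ring D is planar and fully conjugated; 2 ring double bonds (4 π electrons) plus a heteroatom lone pair (2) give 6 π electrons. Since 6 = 4n+2 (n=1), ring D is aromatic (furan).
Ring E has two sp³ carbons, so it is not fully conjugated — not aromatic (2,3-dihydrofuran).
Ring F is planar and fully conjugated; 2 ring double bonds (4 π electrons) plus a heteroatom lone pair (2) give 6 π electrons. Since 6 = 4n+2 (n=1), ring F is aromatic (imidazole).
Aromatic: D, F. Total: 2.

2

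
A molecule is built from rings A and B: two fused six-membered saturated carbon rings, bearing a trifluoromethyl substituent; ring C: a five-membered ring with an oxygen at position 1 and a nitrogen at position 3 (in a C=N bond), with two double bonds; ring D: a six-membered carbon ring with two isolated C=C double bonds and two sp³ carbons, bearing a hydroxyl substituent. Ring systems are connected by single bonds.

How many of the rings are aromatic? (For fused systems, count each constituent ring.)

1

Ring A has only sp³ atoms, so it is not fully conjugated — not aromatic (cyclohexane ring).
Ring B has only sp³ atoms, so it is not fully conjugated — not aromatic (cyclohexane ring).
Ring C is fully conjugated (every ring atom contributes a p orbital); 2 ring double bonds (4 π electrons) plus a heteroatom lone pair (2) give 6 π electrons. That satisfies 4n+2 with n=1, so ring C is aromatic (oxazole).
Ring D has two sp³ carbons, so it is not fully conjugated — not aromatic (1,4-cyclohexadiene).
Aromatic: C. Total: 1.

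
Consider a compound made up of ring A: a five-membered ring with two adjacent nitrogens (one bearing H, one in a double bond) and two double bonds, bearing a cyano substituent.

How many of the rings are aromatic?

Ring A is planar and fully conjugated; 2 ring double bonds (4 π electrons) plus a heteroatom lone pair (2) give 6 π electrons. That satisfies 4n+2 with n=1, so ring A is aromatic (pyrazole).

1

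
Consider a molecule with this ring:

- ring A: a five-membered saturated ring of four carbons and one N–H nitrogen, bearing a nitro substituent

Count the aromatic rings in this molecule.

0

Ring A has only sp³ atoms, so it is not fully conjugated — not aromatic (pyrrolidine).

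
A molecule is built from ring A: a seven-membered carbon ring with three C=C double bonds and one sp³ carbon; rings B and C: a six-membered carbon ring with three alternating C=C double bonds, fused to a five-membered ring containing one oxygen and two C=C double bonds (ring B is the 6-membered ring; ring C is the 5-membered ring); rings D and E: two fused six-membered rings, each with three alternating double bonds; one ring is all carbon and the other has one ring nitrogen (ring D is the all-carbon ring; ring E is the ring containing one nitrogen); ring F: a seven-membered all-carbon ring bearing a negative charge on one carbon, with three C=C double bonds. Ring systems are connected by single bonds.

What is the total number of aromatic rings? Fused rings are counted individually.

4

Ring A has one sp³ carbon, so it is not fully conjugated — not aromatic (cycloheptatriene).
Rings B and C form a fused bicyclic system (with one oxygen) with 9 sp² atoms and 10 π electrons from ring double bonds plus a heteroatom lone pair. 10 = 4(2)+2, so the system is aromatic and both rings count as aromatic (benzofuran).
Rings D and E form a fused bicyclic system (with one nitrogen) with 10 sp² atoms and 10 π electrons from ring double bonds. 10 = 4(2)+2, so the system is aromatic and both rings count as aromatic (quinoline).
Ring F has only sp² ring atoms; a planar conformation would have a fully conjugated π system of 8 electrons. But 8 = 4(2), which is 4n not 4n+2, so ring F is not aromatic (cycloheptatrienyl anion).
Aromatic: B, C, D, E. Total: 4.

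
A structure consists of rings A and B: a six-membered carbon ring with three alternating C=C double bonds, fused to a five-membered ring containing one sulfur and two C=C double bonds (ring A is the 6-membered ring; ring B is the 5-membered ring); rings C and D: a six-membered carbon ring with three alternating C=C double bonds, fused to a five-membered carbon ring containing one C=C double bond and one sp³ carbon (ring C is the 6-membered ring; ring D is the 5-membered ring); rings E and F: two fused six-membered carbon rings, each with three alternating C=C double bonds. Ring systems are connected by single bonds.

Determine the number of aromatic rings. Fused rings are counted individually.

5

Rings A and B form a fused bicyclic system (with one sulfur) with 9 sp² atoms and 10 π electrons from ring double bonds plus a heteroatom lone pair. 10 = 4(2)+2, so the system is aromatic and both rings count as aromatic (benzothiophene).
Ring C has a continuous p-orbital overlap around the ring; 3 ring double bonds give 6 π electrons. That satisfies 4n+2 with n=1, so ring C is aromatic (benzene ring).
Ring D has one sp³ carbon, so it is not fully conjugated — not aromatic (cyclopentene ring).
Rings E and F form a fused bicyclic system with 10 sp² atoms and 10 π electrons from ring double bonds. 10 = 4(2)+2, so the system is aromatic and both rings count as aromatic (naphthalene).
Aromatic: A, B, C, E, F. Total: 5.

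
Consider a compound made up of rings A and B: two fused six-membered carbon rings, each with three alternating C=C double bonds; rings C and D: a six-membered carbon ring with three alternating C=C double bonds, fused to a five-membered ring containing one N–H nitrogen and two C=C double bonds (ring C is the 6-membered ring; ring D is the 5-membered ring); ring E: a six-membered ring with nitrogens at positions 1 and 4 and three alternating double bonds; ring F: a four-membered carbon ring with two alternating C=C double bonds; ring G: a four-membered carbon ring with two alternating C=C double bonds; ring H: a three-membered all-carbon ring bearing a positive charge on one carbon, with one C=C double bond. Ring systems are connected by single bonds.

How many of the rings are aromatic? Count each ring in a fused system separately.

Rings A and B form a fused bicyclic system with 10 sp² atoms and 10 π electrons from ring double bonds. 10 = 4(2)+2, so the system is aromatic and both rings count as aromatic (naphthalene).
Rings C and D form a fused bicyclic system (with one N–H) with 9 sp² atoms and 10 π electrons from ring double bonds plus a heteroatom lone pair. 10 = 4(2)+2, so the system is aromatic and both rings count as aromatic (indole).
Ring E is planar and fully conjugated; 3 ring double bonds give 6 π electrons. Since 6 = 4n+2 (n=1), ring E is aromatic (pyrazine).
Ring F has only sp² ring atoms; a planar conformation would have a fully conjugated π system of 4 electrons. But 4 = 4(1), which is 4n not 4n+2, so ring F is not aromatic (cyclobutadiene) — cyclobutadiene is antiaromatic and distorts to a rectangle.
Ring G has only sp² ring atoms; a planar conformation would have a fully conjugated π system of 4 electrons. But 4 = 4(1), which is 4n not 4n+2, so ring G is not aromatic (cyclobutadiene) — cyclobutadiene is antiaromatic and distorts to a rectangle.
Ring H is planar and fully conjugated; 1 ring double bond (2 π electrons) plus the carbocation's empty p orbital (0, but keeps the ring conjugated) give 2 π electrons. That satisfies 4n+2 with n=0, so ring H is aromatic (cyclopropenyl cation).
Aromatic: A, B, C, D, E, H. Total: 6.

6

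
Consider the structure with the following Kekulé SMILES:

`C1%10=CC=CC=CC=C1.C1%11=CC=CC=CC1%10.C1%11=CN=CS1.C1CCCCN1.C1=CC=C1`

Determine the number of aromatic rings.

1

The SMILES encodes an eight-membered carbon ring with four alternating C=C double bonds; a seven-membered carbon ring with three C=C double bonds and one sp³ carbon; a five-membered ring with a sulfur at position 1 and a nitrogen at position 3 (in a C=N bond), with two double bonds; a six-membered saturated ring of five carbons and one N–H nitrogen; a four-membered carbon ring with two alternating C=C double bonds.
The 8-membered ring has only sp² ring atoms; a planar conformation would have a fully conjugated π system of 8 electrons. But 8 = 4(2), which is 4n not 4n+2, so it is not aromatic (cyclooctatetraene) — cyclooctatetraene distorts into a non-planar tub to avoid antiaromaticity.
The 7-membered ring has one sp³ carbon, so it is not fully conjugated — not aromatic (cycloheptatriene).
The 5-membered ring with one sulfur and one =N– is planar and fully conjugated; 2 ring double bonds (4 π electrons) plus a heteroatom lone pair (2) give 6 π electrons. That satisfies 4n+2 with n=1, so it is aromatic (thiazole).
The 6-membered ring with one N–H has only sp³ atoms, so it is not fully conjugated — not aromatic (piperidine).
The 4-membered ring has only sp² ring atoms; a planar conformation would have a fully conjugated π system of 4 electrons. But 4 = 4(1), which is 4n not 4n+2, so it is not aromatic (cyclobutadiene) — cyclobutadiene is antiaromatic and distorts to a rectangle.
1 of the 5 rings is aromatic. Total: 1.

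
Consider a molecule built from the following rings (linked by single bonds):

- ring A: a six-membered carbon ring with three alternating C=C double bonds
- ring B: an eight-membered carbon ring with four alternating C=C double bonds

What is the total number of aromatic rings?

Ring A is fully conjugated (every ring atom contributes a p orbital); 3 ring double bonds give 6 π electrons. Since 6 = 4n+2 (n=1), ring A is aromatic (benzene).
Ring B has only sp² ring atoms; a planar conformation would have a fully conjugated π system of 8 electrons. But 8 = 4(2), which is 4n not 4n+2, so ring B is not aromatic (cyclooctatetraene) — cyclooctatetraene distorts into a non-planar tub to avoid antiaromaticity.
Aromatic: A. Total: 1.

1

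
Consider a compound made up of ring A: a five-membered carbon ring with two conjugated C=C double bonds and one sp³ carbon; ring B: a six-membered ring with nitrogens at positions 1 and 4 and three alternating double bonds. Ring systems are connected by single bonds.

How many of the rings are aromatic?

Ring A has one sp³ carbon, so it is not fully conjugated — not aromatic (cyclopentadiene).
Ring B is planar and fully conjugated; 3 ring double bonds give 6 π electrons. 6 = 4(1)+2, so ring B is aromatic (pyrazine).
Aromatic: B. Total: 1.

1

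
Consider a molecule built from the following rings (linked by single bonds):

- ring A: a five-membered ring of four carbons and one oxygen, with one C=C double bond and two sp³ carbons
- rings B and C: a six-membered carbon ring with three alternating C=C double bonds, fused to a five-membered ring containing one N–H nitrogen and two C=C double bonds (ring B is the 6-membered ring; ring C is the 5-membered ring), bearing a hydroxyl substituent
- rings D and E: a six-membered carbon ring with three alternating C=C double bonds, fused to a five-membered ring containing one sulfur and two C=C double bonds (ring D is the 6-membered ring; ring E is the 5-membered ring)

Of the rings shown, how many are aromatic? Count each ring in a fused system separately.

4

Ring A has two sp³ carbons, so it is not fully conjugated — not aromatic (2,3-dihydrofuran).
Rings B and C form a fused bicyclic system (with one N–H) with 9 sp² atoms and 10 π electrons from ring double bonds plus a heteroatom lone pair. 10 = 4(2)+2, so the system is aromatic and both rings count as aromatic (indole).
Rings D and E form a fused bicyclic system (with one sulfur) with 9 sp² atoms and 10 π electrons from ring double bonds plus a heteroatom lone pair. 10 = 4(2)+2, so the system is aromatic and both rings count as aromatic (benzothiophene).
Aromatic: B, C, D, E. Total: 4.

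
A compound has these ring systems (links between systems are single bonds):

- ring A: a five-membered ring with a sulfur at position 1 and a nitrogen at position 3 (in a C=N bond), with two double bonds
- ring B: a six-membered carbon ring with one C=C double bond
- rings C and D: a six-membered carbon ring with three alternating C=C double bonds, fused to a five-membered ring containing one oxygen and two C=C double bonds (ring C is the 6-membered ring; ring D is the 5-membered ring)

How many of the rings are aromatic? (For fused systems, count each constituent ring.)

Ring A is fully conjugated (every ring atom contributes a p orbital); 2 ring double bonds (4 π electrons) plus a heteroatom lone pair (2) give 6 π electrons. 6 = 4(1)+2, so ring A is aromatic (thiazole).
Ring B has four sp³ carbons, so it is not fully conjugated — not aromatic (cyclohexene).
Rings C and D form a fused bicyclic system (with one oxygen) with 9 sp² atoms and 10 π electrons from ring double bonds plus a heteroatom lone pair. 10 = 4(2)+2, so the system is aromatic and both rings count as aromatic (benzofuran).
Aromatic: A, C, D. Total: 3.

3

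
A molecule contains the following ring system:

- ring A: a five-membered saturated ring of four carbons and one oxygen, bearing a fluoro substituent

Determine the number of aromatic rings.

Ring A has only sp³ atoms, so it is not fully conjugated — not aromatic (tetrahydrofuran).

0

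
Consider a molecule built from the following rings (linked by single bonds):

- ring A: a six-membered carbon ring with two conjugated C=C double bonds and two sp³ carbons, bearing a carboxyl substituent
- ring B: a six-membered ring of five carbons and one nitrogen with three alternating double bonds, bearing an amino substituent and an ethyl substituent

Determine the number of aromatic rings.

1

Ring A has two sp³ carbons, so it is not fully conjugated — not aromatic (1,3-cyclohexadiene).
Ring B has a continuous p-orbital overlap around the ring; 3 ring double bonds give 6 π electrons. That satisfies 4n+2 with n=1, so ring B is aromatic (pyridine).
Aromatic: B. Total: 1.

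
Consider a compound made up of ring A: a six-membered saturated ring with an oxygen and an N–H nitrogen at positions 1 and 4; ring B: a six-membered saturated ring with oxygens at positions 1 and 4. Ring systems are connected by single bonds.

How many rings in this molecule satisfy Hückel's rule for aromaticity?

Ring A has only sp³ atoms, so it is not fully conjugated — not aromatic (morpholine).
Ring B has only sp³ atoms, so it is not fully conjugated — not aromatic (1,4-dioxane).
No ring is aromatic. Total: 0.

0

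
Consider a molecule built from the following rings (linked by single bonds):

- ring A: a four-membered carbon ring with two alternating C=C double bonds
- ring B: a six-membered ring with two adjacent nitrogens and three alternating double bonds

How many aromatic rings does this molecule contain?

1

Ring A has only sp² ring atoms; a planar conformation would have a fully conjugated π system of 4 electrons. But 4 = 4(1), which is 4n not 4n+2, so ring A is not aromatic (cyclobutadiene) — cyclobutadiene is antiaromatic and distorts to a rectangle.
Ring B is planar and fully conjugated; 3 ring double bonds give 6 π electrons. Since 6 = 4n+2 (n=1), ring B is aromatic (pyridazine).
Aromatic: B. Total: 1.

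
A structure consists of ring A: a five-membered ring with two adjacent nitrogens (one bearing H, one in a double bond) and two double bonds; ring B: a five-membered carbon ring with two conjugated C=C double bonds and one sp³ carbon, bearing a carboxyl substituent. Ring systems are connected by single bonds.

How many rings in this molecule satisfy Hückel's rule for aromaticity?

Ring A is planar and fully conjugated; 2 ring double bonds (4 π electrons) plus a heteroatom lone pair (2) give 6 π electrons. That satisfies 4n+2 with n=1, so ring A is aromatic (pyrazole).
Ring B has one sp³ carbon, so it is not fully conjugated — not aromatic (cyclopentadiene).
Aromatic: A. Total: 1.

1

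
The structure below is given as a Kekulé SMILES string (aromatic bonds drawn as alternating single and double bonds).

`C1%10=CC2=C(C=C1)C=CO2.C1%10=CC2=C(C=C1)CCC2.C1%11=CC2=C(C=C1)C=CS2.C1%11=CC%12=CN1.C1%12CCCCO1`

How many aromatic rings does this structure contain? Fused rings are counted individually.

6

The SMILES encodes a six-membered carbon ring with three alternating C=C double bonds, fused to a five-membered ring containing one oxygen and two C=C double bonds; a six-membered carbon ring with three alternating C=C double bonds, fused to a saturated five-membered carbon ring; a six-membered carbon ring with three alternating C=C double bonds, fused to a five-membered ring containing one sulfur and two C=C double bonds; a five-membered ring of four carbons and one nitrogen bearing a hydrogen, with two C=C double bonds; a six-membered saturated ring of five carbons and one oxygen.
The fused 6/5-membered bicyclic (with one oxygen) is a single π system with 9 sp² atoms and 10 π electrons from ring double bonds plus a heteroatom lone pair. 10 = 4(2)+2, so the system is aromatic and both rings count as aromatic (benzofuran).
The 6-membered ring is fully conjugated (every ring atom contributes a p orbital); 3 ring double bonds give 6 π electrons. That satisfies 4n+2 with n=1, so it is aromatic (benzene ring).
The 5-membered ring has three sp³ carbons, so it is not fully conjugated — not aromatic (cyclopentane ring).
The fused 6/5-membered bicyclic (with one sulfur) is a single π system with 9 sp² atoms and 10 π electrons from ring double bonds plus a heteroatom lone pair. 10 = 4(2)+2, so the system is aromatic and both rings count as aromatic (benzothiophene).
The 5-membered ring with one N–H is planar and fully conjugated; 2 ring double bonds (4 π electrons) plus a heteroatom lone pair (2) give 6 π electrons. Since 6 = 4n+2 (n=1), it is aromatic (pyrrole).
The 6-membered ring with one oxygen has only sp³ atoms, so it is not fully conjugated — not aromatic (tetrahydropyran).
6 of the 8 rings are aromatic. Total: 6.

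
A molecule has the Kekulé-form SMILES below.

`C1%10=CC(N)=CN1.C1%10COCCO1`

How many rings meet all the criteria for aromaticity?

1

The SMILES encodes a five-membered ring of four carbons and one nitrogen bearing a hydrogen, with two C=C double bonds; a six-membered saturated ring with oxygens at positions 1 and 4.
The 5-membered ring with one N–H is fully conjugated (every ring atom contributes a p orbital); 2 ring double bonds (4 π electrons) plus a heteroatom lone pair (2) give 6 π electrons. Since 6 = 4n+2 (n=1), it is aromatic (pyrrole).
The 6-membered ring with two oxygens (1,4) has only sp³ atoms, so it is not fully conjugated — not aromatic (1,4-dioxane).
1 of the 2 rings is aromatic. Total: 1.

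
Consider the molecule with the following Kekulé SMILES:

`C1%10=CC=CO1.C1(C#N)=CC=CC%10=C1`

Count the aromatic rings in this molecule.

The SMILES encodes a five-membered ring of four carbons and one oxygen, with two C=C double bonds; a six-membered carbon ring with three alternating C=C double bonds.
The 5-membered ring with one oxygen has a continuous p-orbital overlap around the ring; 2 ring double bonds (4 π electrons) plus a heteroatom lone pair (2) give 6 π electrons. That satisfies 4n+2 with n=1, so it is aromatic (furan).
The 6-membered ring is fully conjugated (every ring atom contributes a p orbital); 3 ring double bonds give 6 π electrons. 6 = 4(1)+2, so it is aromatic (benzene).
2 of the 2 rings are aromatic. Total: 2.

2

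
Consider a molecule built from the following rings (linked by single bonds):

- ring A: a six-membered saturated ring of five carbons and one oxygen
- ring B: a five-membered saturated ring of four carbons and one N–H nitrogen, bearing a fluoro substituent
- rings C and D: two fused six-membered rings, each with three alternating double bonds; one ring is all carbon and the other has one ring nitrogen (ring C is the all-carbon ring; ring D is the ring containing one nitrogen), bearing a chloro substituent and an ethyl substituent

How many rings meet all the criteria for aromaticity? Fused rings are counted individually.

Ring A has only sp³ atoms, so it is not fully conjugated — not aromatic (tetrahydropyran).
Ring B has only sp³ atoms, so it is not fully conjugated — not aromatic (pyrrolidine).
Rings C and D form a fused bicyclic system (with one nitrogen) with 10 sp² atoms and 10 π electrons from ring double bonds. 10 = 4(2)+2, so the system is aromatic and both rings count as aromatic (quinoline).
Aromatic: C, D. Total: 2.

2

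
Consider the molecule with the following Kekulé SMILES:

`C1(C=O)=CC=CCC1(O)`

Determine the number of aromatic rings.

The SMILES encodes a six-membered carbon ring with two conjugated C=C double bonds and two sp³ carbons.
The 6-membered ring has two sp³ carbons, so it is not fully conjugated — not aromatic (1,3-cyclohexadiene).

0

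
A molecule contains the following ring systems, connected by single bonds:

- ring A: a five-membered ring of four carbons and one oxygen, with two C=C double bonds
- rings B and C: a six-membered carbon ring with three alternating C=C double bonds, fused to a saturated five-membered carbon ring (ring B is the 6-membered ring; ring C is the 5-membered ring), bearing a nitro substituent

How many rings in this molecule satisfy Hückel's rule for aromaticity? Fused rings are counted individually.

Ring A is planar and fully conjugated; 2 ring double bonds (4 π electrons) plus a heteroatom lone pair (2) give 6 π electrons. That satisfies 4n+2 with n=1, so ring A is aromatic (furan).
Ring B is fully conjugated (every ring atom contributes a p orbital); 3 ring double bonds give 6 π electrons. Since 6 = 4n+2 (n=1), ring B is aromatic (benzene ring).
Ring C has three sp³ carbons, so it is not fully conjugated — not aromatic (cyclopentane ring).
Aromatic: A, B. Total: 2.

2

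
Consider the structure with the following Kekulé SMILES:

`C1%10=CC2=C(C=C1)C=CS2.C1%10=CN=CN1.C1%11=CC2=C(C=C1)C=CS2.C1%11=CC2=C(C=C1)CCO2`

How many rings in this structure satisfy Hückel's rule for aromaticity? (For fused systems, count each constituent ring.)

6

The SMILES encodes a six-membered carbon ring with three alternating C=C double bonds, fused to a five-membered ring containing one sulfur and two C=C double bonds; a five-membered ring with nitrogens at positions 1 and 3 (one bearing H, one in a C=N bond) and two double bonds; a six-membered carbon ring with three alternating C=C double bonds, fused to a five-membered ring containing one sulfur and two C=C double bonds; a six-membered carbon ring with three alternating C=C double bonds, fused to a five-membered ring containing one oxygen and two sp³ carbons.
The fused 6/5-membered bicyclic (with one sulfur) is a single π system with 9 sp² atoms and 10 π electrons from ring double bonds plus a heteroatom lone pair. 10 = 4(2)+2, so the system is aromatic and both rings count as aromatic (benzothiophene).
The 5-membered ring with two nitrogens (one N–H, one =N–) has a continuous p-orbital overlap around the ring; 2 ring double bonds (4 π electrons) plus a heteroatom lone pair (2) give 6 π electrons. Since 6 = 4n+2 (n=1), it is aromatic (imidazole).
The fused 6/5-membered bicyclic (with one sulfur) is a single π system with 9 sp² atoms and 10 π electrons from ring double bonds plus a heteroatom lone pair. 10 = 4(2)+2, so the system is aromatic and both rings count as aromatic (benzothiophene).
The 6-membered ring is fully conjugated (every ring atom contributes a p orbital); 3 ring double bonds give 6 π electrons. Since 6 = 4n+2 (n=1), it is aromatic (benzene ring).
The 5-membered ring with one oxygen has two sp³ carbons, so it is not fully conjugated — not aromatic (oxolane ring).
6 of the 7 rings are aromatic. Total: 6.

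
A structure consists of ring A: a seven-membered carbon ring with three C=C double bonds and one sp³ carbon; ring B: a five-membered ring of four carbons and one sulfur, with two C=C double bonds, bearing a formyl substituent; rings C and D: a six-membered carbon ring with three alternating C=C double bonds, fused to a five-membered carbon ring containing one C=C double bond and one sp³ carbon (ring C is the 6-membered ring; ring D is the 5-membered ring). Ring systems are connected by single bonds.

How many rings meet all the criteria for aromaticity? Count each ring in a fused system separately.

2

Ring A has one sp³ carbon, so it is not fully conjugated — not aromatic (cycloheptatriene).
Ring B is fully conjugated (every ring atom contributes a p orbital); 2 ring double bonds (4 π electrons) plus a heteroatom lone pair (2) give 6 π electrons. 6 = 4(1)+2, so ring B is aromatic (thiophene).
Ring C is fully conjugated (every ring atom contributes a p orbital); 3 ring double bonds give 6 π electrons. 6 = 4(1)+2, so ring C is aromatic (benzene ring).
Ring D has one sp³ carbon, so it is not fully conjugated — not aromatic (cyclopentene ring).
Aromatic: B, C. Total: 2.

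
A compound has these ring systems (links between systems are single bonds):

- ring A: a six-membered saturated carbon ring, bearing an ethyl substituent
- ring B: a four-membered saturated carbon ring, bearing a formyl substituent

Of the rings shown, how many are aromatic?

Ring A has only sp³ atoms, so it is not fully conjugated — not aromatic (cyclohexane).
Ring B has only sp³ atoms, so it is not fully conjugated — not aromatic (cyclobutane).
No ring is aromatic. Total: 0.

0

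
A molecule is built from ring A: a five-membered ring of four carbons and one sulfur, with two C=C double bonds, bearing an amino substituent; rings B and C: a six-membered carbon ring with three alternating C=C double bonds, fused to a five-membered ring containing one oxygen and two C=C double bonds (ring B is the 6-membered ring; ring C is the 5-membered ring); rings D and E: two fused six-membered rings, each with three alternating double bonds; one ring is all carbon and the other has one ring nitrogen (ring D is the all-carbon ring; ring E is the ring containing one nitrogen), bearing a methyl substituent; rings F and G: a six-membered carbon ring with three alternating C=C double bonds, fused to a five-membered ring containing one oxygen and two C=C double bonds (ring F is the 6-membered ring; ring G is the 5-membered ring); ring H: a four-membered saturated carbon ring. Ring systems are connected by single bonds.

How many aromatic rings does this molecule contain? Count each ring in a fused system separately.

Ring A has a continuous p-orbital overlap around the ring; 2 ring double bonds (4 π electrons) plus a heteroatom lone pair (2) give 6 π electrons. That satisfies 4n+2 with n=1, so ring A is aromatic (thiophene).
Rings B and C form a fused bicyclic system (with one oxygen) with 9 sp² atoms and 10 π electrons from ring double bonds plus a heteroatom lone pair. 10 = 4(2)+2, so the system is aromatic and both rings count as aromatic (benzofuran).
Rings D and E form a fused bicyclic system (with one nitrogen) with 10 sp² atoms and 10 π electrons from ring double bonds. 10 = 4(2)+2, so the system is aromatic and both rings count as aromatic (quinoline).
Rings F and G form a fused bicyclic system (with one oxygen) with 9 sp² atoms and 10 π electrons from ring double bonds plus a heteroatom lone pair. 10 = 4(2)+2, so the system is aromatic and both rings count as aromatic (benzofuran).
Ring H has only sp³ atoms, so it is not fully conjugated — not aromatic (cyclobutane).
Aromatic: A, B, C, D, E, F, G. Total: 7.

7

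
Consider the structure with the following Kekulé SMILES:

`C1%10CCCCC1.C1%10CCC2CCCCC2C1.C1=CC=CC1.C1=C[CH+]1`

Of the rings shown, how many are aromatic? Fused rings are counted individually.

The SMILES encodes a six-membered saturated carbon ring; two fused six-membered saturated carbon rings; a five-membered carbon ring with two conjugated C=C double bonds and one sp³ carbon; a three-membered all-carbon ring bearing a positive charge on one carbon, with one C=C double bond.
The 6-membered ring has only sp³ atoms, so it is not fully conjugated — not aromatic (cyclohexane).
The second 6-membered ring has only sp³ atoms, so it is not fully conjugated — not aromatic (cyclohexane ring).
The third 6-membered ring has only sp³ atoms, so it is not fully conjugated — not aromatic (cyclohexane ring).
The 5-membered ring has one sp³ carbon, so it is not fully conjugated — not aromatic (cyclopentadiene).
The 3-membered ring is fully conjugated (every ring atom contributes a p orbital); 1 ring double bond (2 π electrons) plus the carbocation's empty p orbital (0, but keeps the ring conjugated) give 2 π electrons. Since 2 = 4n+2 (n=0), it is aromatic (cyclopropenyl cation).
1 of the 5 rings is aromatic. Total: 1.

1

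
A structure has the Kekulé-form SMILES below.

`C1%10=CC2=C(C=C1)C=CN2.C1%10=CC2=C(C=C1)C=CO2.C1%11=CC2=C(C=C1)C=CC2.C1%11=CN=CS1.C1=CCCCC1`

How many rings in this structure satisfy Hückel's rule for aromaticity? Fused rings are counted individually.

6

The SMILES encodes a six-membered carbon ring with three alternating C=C double bonds, fused to a five-membered ring containing one N–H nitrogen and two C=C double bonds; a six-membered carbon ring with three alternating C=C double bonds, fused to a five-membered ring containing one oxygen and two C=C double bonds; a six-membered carbon ring with three alternating C=C double bonds, fused to a five-membered carbon ring containing one C=C double bond and one sp³ carbon; a five-membered ring with a sulfur at position 1 and a nitrogen at position 3 (in a C=N bond), with two double bonds; a six-membered carbon ring with one C=C double bond.
The fused 6/5-membered bicyclic (with one N–H) is a single π system with 9 sp² atoms and 10 π electrons from ring double bonds plus a heteroatom lone pair. 10 = 4(2)+2, so the system is aromatic and both rings count as aromatic (indole).
The fused 6/5-membered bicyclic (with one oxygen) is a single π system with 9 sp² atoms and 10 π electrons from ring double bonds plus a heteroatom lone pair. 10 = 4(2)+2, so the system is aromatic and both rings count as aromatic (benzofuran).
The 6-membered ring is fully conjugated (every ring atom contributes a p orbital); 3 ring double bonds give 6 π electrons. Since 6 = 4n+2 (n=1), it is aromatic (benzene ring).
The 5-membered ring has one sp³ carbon, so it is not fully conjugated — not aromatic (cyclopentene ring).
The 5-membered ring with one sulfur and one =N– is fully conjugated (every ring atom contributes a p orbital); 2 ring double bonds (4 π electrons) plus a heteroatom lone pair (2) give 6 π electrons. That satisfies 4n+2 with n=1, so it is aromatic (thiazole).
The second 6-membered ring has four sp³ carbons, so it is not fully conjugated — not aromatic (cyclohexene).
6 of the 8 rings are aromatic. Total: 6.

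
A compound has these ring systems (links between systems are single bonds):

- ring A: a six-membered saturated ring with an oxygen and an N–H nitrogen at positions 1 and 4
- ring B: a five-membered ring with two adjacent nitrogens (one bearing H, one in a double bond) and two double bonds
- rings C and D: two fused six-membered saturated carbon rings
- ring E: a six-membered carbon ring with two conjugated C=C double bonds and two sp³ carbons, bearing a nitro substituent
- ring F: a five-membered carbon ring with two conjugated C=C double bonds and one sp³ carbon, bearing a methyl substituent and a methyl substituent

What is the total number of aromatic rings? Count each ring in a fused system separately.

Ring A has only sp³ atoms, so it is not fully conjugated — not aromatic (morpholine).
Ring B is planar and fully conjugated; 2 ring double bonds (4 π electrons) plus a heteroatom lone pair (2) give 6 π electrons. 6 = 4(1)+2, so ring B is aromatic (pyrazole).
Ring C has only sp³ atoms, so it is not fully conjugated — not aromatic (cyclohexane ring).
Ring D has only sp³ atoms, so it is not fully conjugated — not aromatic (cyclohexane ring).
Ring E has two sp³ carbons, so it is not fully conjugated — not aromatic (1,3-cyclohexadiene).
Ring F has one sp³ carbon, so it is not fully conjugated — not aromatic (cyclopentadiene).
Aromatic: B. Total: 1.

1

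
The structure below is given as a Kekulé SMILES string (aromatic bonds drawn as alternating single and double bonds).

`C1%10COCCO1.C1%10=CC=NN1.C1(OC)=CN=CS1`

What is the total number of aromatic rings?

2

The SMILES encodes a six-membered saturated ring with oxygens at positions 1 and 4; a five-membered ring with two adjacent nitrogens (one bearing H, one in a double bond) and two double bonds; a five-membered ring with a sulfur at position 1 and a nitrogen at position 3 (in a C=N bond), with two double bonds.
The 6-membered ring with two oxygens (1,4) has only sp³ atoms, so it is not fully conjugated — not aromatic (1,4-dioxane).
The 5-membered ring with two adjacent nitrogens (one N–H, one =N–) is planar and fully conjugated; 2 ring double bonds (4 π electrons) plus a heteroatom lone pair (2) give 6 π electrons. Since 6 = 4n+2 (n=1), it is aromatic (pyrazole).
The 5-membered ring with one sulfur and one =N– is fully conjugated (every ring atom contributes a p orbital); 2 ring double bonds (4 π electrons) plus a heteroatom lone pair (2) give 6 π electrons. That satisfies 4n+2 with n=1, so it is aromatic (thiazole).
2 of the 3 rings are aromatic. Total: 2.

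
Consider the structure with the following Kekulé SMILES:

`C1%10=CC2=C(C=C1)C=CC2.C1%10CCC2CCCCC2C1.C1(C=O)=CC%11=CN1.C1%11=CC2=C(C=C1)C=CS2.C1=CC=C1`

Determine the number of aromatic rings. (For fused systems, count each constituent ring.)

The SMILES encodes a six-membered carbon ring with three alternating C=C double bonds, fused to a five-membered carbon ring containing one C=C double bond and one sp³ carbon; two fused six-membered saturated carbon rings; a five-membered ring of four carbons and one nitrogen bearing a hydrogen, with two C=C double bonds; a six-membered carbon ring with three alternating C=C double bonds, fused to a five-membered ring containing one sulfur and two C=C double bonds; a four-membered carbon ring with two alternating C=C double bonds.
The 6-membered ring is fully conjugated (every ring atom contributes a p orbital); 3 ring double bonds give 6 π electrons. Since 6 = 4n+2 (n=1), it is aromatic (benzene ring).
The 5-membered ring has one sp³ carbon, so it is not fully conjugated — not aromatic (cyclopentene ring).
The second 6-membered ring has only sp³ atoms, so it is not fully conjugated — not aromatic (cyclohexane ring).
The third 6-membered ring has only sp³ atoms, so it is not fully conjugated — not aromatic (cyclohexane ring).
The 5-membered ring with one N–H is fully conjugated (every ring atom contributes a p orbital); 2 ring double bonds (4 π electrons) plus a heteroatom lone pair (2) give 6 π electrons. Since 6 = 4n+2 (n=1), it is aromatic (pyrrole).
The fused 6/5-membered bicyclic (with one sulfur) is a single π system with 9 sp² atoms and 10 π electrons from ring double bonds plus a heteroatom lone pair. 10 = 4(2)+2, so the system is aromatic and both rings count as aromatic (benzothiophene).
The 4-membered ring has only sp² ring atoms; a planar conformation would have a fully conjugated π system of 4 electrons. But 4 = 4(1), which is 4n not 4n+2, so it is not aromatic (cyclobutadiene) — cyclobutadiene is antiaromatic and distorts to a rectangle.
4 of the 8 rings are aromatic. Total: 4.

4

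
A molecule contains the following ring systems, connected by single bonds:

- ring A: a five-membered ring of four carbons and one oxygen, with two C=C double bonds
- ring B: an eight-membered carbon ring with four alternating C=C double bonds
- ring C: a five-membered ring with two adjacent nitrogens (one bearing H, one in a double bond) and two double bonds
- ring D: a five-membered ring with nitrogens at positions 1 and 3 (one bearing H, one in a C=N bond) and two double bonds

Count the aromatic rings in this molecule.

Ring A is planar and fully conjugated; 2 ring double bonds (4 π electrons) plus a heteroatom lone pair (2) give 6 π electrons. 6 = 4(1)+2, so ring A is aromatic (furan).
Ring B has only sp² ring atoms; a planar conformation would have a fully conjugated π system of 8 electrons. But 8 = 4(2), which is 4n not 4n+2, so ring B is not aromatic (cyclooctatetraene) — cyclooctatetraene distorts into a non-planar tub to avoid antiaromaticity.
Ring C is planar and fully conjugated; 2 ring double bonds (4 π electrons) plus a heteroatom lone pair (2) give 6 π electrons. That satisfies 4n+2 with n=1, so ring C is aromatic (pyrazole).
Ring D has a continuous p-orbital overlap around the ring; 2 ring double bonds (4 π electrons) plus a heteroatom lone pair (2) give 6 π electrons. That satisfies 4n+2 with n=1, so ring D is aromatic (imidazole).
Aromatic: A, C, D. Total: 3.

3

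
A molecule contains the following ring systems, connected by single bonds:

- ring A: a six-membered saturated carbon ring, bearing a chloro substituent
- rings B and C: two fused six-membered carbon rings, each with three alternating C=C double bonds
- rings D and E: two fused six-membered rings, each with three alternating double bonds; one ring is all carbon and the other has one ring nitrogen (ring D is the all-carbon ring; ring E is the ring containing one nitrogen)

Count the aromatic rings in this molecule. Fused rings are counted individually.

Ring A has only sp³ atoms, so it is not fully conjugated — not aromatic (cyclohexane).
Rings B and C form a fused bicyclic system with 10 sp² atoms and 10 π electrons from ring double bonds. 10 = 4(2)+2, so the system is aromatic and both rings count as aromatic (naphthalene).
Rings D and E form a fused bicyclic system (with one nitrogen) with 10 sp² atoms and 10 π electrons from ring double bonds. 10 = 4(2)+2, so the system is aromatic and both rings count as aromatic (quinoline).
Aromatic: B, C, D, E. Total: 4.

4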